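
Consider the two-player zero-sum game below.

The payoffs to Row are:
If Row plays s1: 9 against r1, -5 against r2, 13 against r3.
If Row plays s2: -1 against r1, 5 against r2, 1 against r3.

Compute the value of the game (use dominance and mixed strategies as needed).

2

Column r3 is strictly dominated by r1 for Column (it gives Row more in every row).
The remaining 2×2 game on (s1, s2) × (r1, r2) has no saddle point. Let Row play s1 with probability p; indifference gives 9p − (1−p) = −5p + 5(1−p), so p = 3/10.
Similarly Column's optimal q on r1 is 1/2, and the value is 9·(1/2) + (-5)·(1/2) = 2.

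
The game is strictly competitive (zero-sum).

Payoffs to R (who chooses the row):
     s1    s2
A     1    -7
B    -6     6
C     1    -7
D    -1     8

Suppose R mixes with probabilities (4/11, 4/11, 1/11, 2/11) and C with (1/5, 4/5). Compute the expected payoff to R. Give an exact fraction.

-1/55

Against (1/5, 4/5), each row's expected payoff is A: -27/5; B: 18/5; C: -27/5; D: 31/5.
Taking the (4/11, 4/11, 1/11, 2/11)-weighted average: (4/11)·(-27/5) + (4/11)·(18/5) + (1/11)·(-27/5) + (2/11)·(31/5) = -1/55.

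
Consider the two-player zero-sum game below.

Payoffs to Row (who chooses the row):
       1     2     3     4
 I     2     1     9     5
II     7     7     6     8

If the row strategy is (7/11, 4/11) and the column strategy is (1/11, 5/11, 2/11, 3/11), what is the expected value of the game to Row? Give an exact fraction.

Against (1/11, 5/11, 2/11, 3/11), each row's expected payoff is I: 40/11; II: 78/11.
Taking the (7/11, 4/11)-weighted average: (7/11)·(40/11) + (4/11)·(78/11) = 592/121.

592/121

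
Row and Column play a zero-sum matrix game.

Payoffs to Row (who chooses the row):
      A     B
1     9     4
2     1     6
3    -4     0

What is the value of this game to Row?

Row 3 is strictly dominated by row 2, so Row never plays it.
The remaining 2×2 game on (1, 2) × (A, B) has no saddle point. Let Row play 1 with probability p; indifference gives 9p + (1−p) = 4p + 6(1−p), so p = 1/2.
Similarly Column's optimal q on A is 1/5, and the value is 9·(1/5) + (4)·(4/5) = 5.

5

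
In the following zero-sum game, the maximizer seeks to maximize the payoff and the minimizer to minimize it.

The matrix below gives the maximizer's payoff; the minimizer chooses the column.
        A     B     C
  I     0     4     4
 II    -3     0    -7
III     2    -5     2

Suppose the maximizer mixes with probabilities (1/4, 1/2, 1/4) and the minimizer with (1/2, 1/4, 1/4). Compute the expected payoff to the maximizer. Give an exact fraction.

-17/16

Against (1/2, 1/4, 1/4), each row's expected payoff is I: 2; II: -13/4; III: 1/4.
Taking the (1/4, 1/2, 1/4)-weighted average: (1/4)·(2) + (1/2)·(-13/4) + (1/4)·(1/4) = -17/16.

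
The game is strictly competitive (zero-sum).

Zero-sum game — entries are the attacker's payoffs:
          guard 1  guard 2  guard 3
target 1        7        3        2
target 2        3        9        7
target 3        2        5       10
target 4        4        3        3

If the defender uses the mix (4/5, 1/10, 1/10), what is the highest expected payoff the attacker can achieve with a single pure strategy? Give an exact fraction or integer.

target 1: (7)·(4/5) + (3)·(1/10) + (2)·(1/10) = 61/10.
target 2: (3)·(4/5) + (9)·(1/10) + (7)·(1/10) = 4.
target 3: (2)·(4/5) + (5)·(1/10) + (10)·(1/10) = 31/10.
target 4: (4)·(4/5) + (3)·(1/10) + (3)·(1/10) = 19/5.
The best pure response is target 1 with expected payoff 61/10.

61/10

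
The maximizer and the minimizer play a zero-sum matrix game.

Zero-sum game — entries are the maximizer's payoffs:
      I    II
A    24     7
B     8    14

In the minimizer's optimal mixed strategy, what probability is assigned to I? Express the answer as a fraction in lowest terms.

7/23

Row minima are 7 and 8, so the maximizer's maximin is 8; column maxima are 24 and 14, so the minimizer's minimax is 14. These differ, so the equilibrium is in mixed strategies.
Let the minimizer play I with probability q. The maximizer is indifferent when 24q + 7(1−q) = 8q + 14(1−q), giving q = 7/23.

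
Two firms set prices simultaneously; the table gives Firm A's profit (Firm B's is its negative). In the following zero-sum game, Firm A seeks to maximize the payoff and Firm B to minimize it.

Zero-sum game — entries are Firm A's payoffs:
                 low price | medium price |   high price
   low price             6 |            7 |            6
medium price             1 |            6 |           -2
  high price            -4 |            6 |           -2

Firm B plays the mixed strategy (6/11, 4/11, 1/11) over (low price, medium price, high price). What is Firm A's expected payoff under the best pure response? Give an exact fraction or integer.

low price: (6)·(6/11) + (7)·(4/11) + (6)·(1/11) = 70/11.
medium price: (1)·(6/11) + (6)·(4/11) + (-2)·(1/11) = 28/11.
high price: (-4)·(6/11) + (6)·(4/11) + (-2)·(1/11) = -2/11.
The best pure response is low price with expected payoff 70/11.

70/11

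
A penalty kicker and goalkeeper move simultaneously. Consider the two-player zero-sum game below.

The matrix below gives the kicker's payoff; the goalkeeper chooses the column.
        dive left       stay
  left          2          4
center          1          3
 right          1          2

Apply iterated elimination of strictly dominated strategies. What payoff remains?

Column stay is strictly dominated by dive left for the goalkeeper (2<4, 1<3, 1<2); eliminate stay.
Row center is strictly dominated by row left (2>1); eliminate center.
Row right is strictly dominated by row left (2>1); eliminate right.
Only (left, dive left) remains, with payoff 2.

2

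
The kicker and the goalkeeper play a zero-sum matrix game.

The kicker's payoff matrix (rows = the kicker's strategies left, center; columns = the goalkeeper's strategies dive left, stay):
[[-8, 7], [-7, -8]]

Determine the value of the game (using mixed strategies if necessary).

-113/16

Row minima are -8 and -8, so the kicker's maximin is -8; column maxima are -7 and 7, so the goalkeeper's minimax is -7. These differ, so the equilibrium is in mixed strategies.
Let the kicker play left with probability p. The goalkeeper is indifferent when −8p − 7(1−p) = 7p − 8(1−p), giving p = 1/16.
Let the goalkeeper play dive left with probability q. The kicker is indifferent when −8q + 7(1−q) = −7q − 8(1−q), giving q = 15/16.
The value is -8·(15/16) + (7)·(1/16) = -113/16.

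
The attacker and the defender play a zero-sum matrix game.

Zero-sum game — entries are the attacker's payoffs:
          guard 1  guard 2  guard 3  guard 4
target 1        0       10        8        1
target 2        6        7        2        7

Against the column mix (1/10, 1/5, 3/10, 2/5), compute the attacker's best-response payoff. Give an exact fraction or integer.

target 1: (0)·(1/10) + (10)·(1/5) + (8)·(3/10) + (1)·(2/5) = 24/5.
target 2: (6)·(1/10) + (7)·(1/5) + (2)·(3/10) + (7)·(2/5) = 27/5.
The best pure response is target 2 with expected payoff 27/5.

27/5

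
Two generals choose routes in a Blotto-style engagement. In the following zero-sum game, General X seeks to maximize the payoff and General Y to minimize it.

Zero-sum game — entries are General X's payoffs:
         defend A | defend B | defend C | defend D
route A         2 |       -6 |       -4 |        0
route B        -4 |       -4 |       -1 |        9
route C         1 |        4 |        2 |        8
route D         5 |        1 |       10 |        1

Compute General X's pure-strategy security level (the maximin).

The worst-case payoff for each row is route A: -6, route B: -4, route C: 1, route D: 1.
The best of these is 1.

1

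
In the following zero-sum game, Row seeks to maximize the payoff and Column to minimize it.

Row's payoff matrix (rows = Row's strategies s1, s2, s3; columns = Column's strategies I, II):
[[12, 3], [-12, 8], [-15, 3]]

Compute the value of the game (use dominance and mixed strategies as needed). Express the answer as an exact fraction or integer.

132/29

Row s3 is strictly dominated by row s2, so Row never plays it.
The remaining 2×2 game on (s1, s2) × (I, II) has no saddle point. Let Row play s1 with probability p; indifference gives 12p − 12(1−p) = 3p + 8(1−p), so p = 20/29.
Similarly Column's optimal q on I is 5/29, and the value is 12·(5/29) + (3)·(24/29) = 132/29.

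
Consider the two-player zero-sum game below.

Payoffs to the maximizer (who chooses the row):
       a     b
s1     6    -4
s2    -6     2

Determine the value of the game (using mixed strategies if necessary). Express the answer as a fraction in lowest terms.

Row minima are -4 and -6, so the maximizer's maximin is -4; column maxima are 6 and 2, so the minimizer's minimax is 2. These differ, so the equilibrium is in mixed strategies.
Let the maximizer play s1 with probability p. The minimizer is indifferent when 6p − 6(1−p) = −4p + 2(1−p), giving p = 4/9.
Let the minimizer play a with probability q. The maximizer is indifferent when 6q − 4(1−q) = −6q + 2(1−q), giving q = 1/3.
The value is 6·(1/3) + (-4)·(2/3) = -2/3.

-2/3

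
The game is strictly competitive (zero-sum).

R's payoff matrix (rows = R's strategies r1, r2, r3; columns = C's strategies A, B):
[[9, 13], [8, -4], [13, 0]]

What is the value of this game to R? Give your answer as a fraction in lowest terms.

Row r2 is strictly dominated by row r3, so R never plays it.
The remaining 2×2 game on (r1, r3) × (A, B) has no saddle point. Let R play r1 with probability p; indifference gives 9p + 13(1−p) = 13p, so p = 13/17.
Similarly C's optimal q on A is 13/17, and the value is 9·(13/17) + (13)·(4/17) = 169/17.

169/17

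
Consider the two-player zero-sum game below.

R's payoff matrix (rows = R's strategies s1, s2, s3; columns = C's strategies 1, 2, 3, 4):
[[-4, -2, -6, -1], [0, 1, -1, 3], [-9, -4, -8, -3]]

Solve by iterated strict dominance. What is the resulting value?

-1

Row s1 is strictly dominated by row s2 (0>-4, 1>-2, -1>-6, 3>-1); eliminate s1.
Row s3 is strictly dominated by row s2 (0>-9, 1>-4, -1>-8, 3>-3); eliminate s3.
Column 1 is strictly dominated by 3 for C (-1<0); eliminate 1.
Column 4 is strictly dominated by 2 for C (1<3); eliminate 4.
Column 2 is strictly dominated by 3 for C (-1<1); eliminate 2.
Only (s2, 3) remains, with payoff -1.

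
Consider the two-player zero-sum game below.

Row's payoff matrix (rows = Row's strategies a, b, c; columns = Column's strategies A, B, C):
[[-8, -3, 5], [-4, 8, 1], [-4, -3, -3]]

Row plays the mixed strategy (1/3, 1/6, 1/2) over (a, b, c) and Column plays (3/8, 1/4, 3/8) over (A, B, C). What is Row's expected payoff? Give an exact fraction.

Against (3/8, 1/4, 3/8), each row's expected payoff is a: -15/8; b: 7/8; c: -27/8.
Taking the (1/3, 1/6, 1/2)-weighted average: (1/3)·(-15/8) + (1/6)·(7/8) + (1/2)·(-27/8) = -13/6.

-13/6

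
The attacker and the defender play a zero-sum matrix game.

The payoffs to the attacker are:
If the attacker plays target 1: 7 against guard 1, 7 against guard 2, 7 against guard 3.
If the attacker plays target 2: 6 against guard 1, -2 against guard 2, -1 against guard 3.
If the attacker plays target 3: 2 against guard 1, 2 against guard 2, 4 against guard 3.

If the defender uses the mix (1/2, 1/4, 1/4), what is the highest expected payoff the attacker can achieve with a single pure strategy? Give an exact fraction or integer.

target 1: (7)·(1/2) + (7)·(1/4) + (7)·(1/4) = 7.
target 2: (6)·(1/2) + (-2)·(1/4) + (-1)·(1/4) = 9/4.
target 3: (2)·(1/2) + (2)·(1/4) + (4)·(1/4) = 5/2.
The best pure response is target 1 with expected payoff 7.

7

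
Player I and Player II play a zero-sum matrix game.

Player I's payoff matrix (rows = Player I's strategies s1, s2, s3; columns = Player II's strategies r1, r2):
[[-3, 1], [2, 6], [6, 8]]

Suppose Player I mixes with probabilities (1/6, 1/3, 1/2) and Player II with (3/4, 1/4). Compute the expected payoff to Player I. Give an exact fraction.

47/12

Against (3/4, 1/4), each row's expected payoff is s1: -2; s2: 3; s3: 13/2.
Taking the (1/6, 1/3, 1/2)-weighted average: (1/6)·(-2) + (1/3)·(3) + (1/2)·(13/2) = 47/12.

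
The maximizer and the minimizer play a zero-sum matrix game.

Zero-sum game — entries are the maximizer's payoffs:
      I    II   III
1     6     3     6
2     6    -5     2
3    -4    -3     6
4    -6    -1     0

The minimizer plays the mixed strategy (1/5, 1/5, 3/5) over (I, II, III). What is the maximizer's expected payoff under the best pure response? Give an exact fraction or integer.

27/5

1: (6)·(1/5) + (3)·(1/5) + (6)·(3/5) = 27/5.
2: (6)·(1/5) + (-5)·(1/5) + (2)·(3/5) = 7/5.
3: (-4)·(1/5) + (-3)·(1/5) + (6)·(3/5) = 11/5.
4: (-6)·(1/5) + (-1)·(1/5) + (0)·(3/5) = -7/5.
The best pure response is 1 with expected payoff 27/5.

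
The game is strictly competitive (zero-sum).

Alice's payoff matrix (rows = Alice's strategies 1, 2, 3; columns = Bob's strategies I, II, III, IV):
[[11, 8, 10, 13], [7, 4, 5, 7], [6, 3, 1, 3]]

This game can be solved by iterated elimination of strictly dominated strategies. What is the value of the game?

8

Row 3 is strictly dominated by row 1 (11>6, 8>3, 10>1, 13>3); eliminate 3.
Column I is strictly dominated by II for Bob (8<11, 4<7); eliminate I.
Column III is strictly dominated by II for Bob (8<10, 4<5); eliminate III.
Row 2 is strictly dominated by row 1 (8>4, 13>7); eliminate 2.
Column IV is strictly dominated by II for Bob (8<13); eliminate IV.
Only (1, II) remains, with payoff 8.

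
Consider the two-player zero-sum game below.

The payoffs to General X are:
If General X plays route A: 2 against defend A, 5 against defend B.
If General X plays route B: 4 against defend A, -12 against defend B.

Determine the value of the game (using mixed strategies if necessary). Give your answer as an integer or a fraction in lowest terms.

Row minima are 2 and -12, so General X's maximin is 2; column maxima are 4 and 5, so General Y's minimax is 4. These differ, so the equilibrium is in mixed strategies.
Let General X play route A with probability p. General Y is indifferent when 2p + 4(1−p) = 5p − 12(1−p), giving p = 16/19.
Let General Y play defend A with probability q. General X is indifferent when 2q + 5(1−q) = 4q − 12(1−q), giving q = 17/19.
The value is 2·(17/19) + (5)·(2/19) = 44/19.

44/19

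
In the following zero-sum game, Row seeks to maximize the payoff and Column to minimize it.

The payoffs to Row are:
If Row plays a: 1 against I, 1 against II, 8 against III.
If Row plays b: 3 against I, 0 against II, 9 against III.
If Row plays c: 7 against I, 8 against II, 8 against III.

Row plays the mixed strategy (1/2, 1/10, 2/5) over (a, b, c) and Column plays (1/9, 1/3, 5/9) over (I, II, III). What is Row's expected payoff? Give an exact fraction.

92/15

Against (1/9, 1/3, 5/9), each row's expected payoff is a: 44/9; b: 16/3; c: 71/9.
Taking the (1/2, 1/10, 2/5)-weighted average: (1/2)·(44/9) + (1/10)·(16/3) + (2/5)·(71/9) = 92/15.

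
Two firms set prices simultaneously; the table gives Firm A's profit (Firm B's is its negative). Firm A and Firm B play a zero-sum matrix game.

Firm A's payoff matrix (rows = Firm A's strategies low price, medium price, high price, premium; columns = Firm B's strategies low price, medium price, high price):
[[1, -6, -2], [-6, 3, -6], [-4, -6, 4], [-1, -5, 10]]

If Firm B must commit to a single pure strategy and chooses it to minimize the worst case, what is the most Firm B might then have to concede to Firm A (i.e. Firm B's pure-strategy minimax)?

The worst case (largest entry) in each column is low price: 1, medium price: 3, high price: 10.
The best (smallest) of these is 1.

1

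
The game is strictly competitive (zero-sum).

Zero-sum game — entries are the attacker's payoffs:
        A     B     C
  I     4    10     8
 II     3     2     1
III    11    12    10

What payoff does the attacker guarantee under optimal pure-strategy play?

Row minima: 4, 1, 10 → the attacker's maximin is 10.
Column maxima: 11, 12, 10 → the defender's minimax is 10.
They coincide at (III, C), so the value is 10.

10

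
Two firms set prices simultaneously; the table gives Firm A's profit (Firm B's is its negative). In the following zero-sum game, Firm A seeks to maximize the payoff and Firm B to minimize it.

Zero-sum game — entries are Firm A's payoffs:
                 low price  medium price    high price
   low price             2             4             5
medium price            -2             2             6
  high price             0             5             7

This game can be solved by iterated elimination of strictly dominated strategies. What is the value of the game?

2

Row medium price is strictly dominated by row high price (0>-2, 5>2, 7>6); eliminate medium price.
Column medium price is strictly dominated by low price for Firm B (2<4, 0<5); eliminate medium price.
Column high price is strictly dominated by low price for Firm B (2<5, 0<7); eliminate high price.
Row high price is strictly dominated by row low price (2>0); eliminate high price.
Only (low price, low price) remains, with payoff 2.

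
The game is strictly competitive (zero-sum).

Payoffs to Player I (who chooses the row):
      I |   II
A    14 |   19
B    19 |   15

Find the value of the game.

Row minima are 14 and 15, so Player I's maximin is 15; column maxima are 19 and 19, so Player II's minimax is 19. These differ, so the equilibrium is in mixed strategies.
Let Player I play A with probability p. Player II is indifferent when 14p + 19(1−p) = 19p + 15(1−p), giving p = 4/9.
Let Player II play I with probability q. Player I is indifferent when 14q + 19(1−q) = 19q + 15(1−q), giving q = 4/9.
The value is 14·(4/9) + (19)·(5/9) = 151/9.

151/9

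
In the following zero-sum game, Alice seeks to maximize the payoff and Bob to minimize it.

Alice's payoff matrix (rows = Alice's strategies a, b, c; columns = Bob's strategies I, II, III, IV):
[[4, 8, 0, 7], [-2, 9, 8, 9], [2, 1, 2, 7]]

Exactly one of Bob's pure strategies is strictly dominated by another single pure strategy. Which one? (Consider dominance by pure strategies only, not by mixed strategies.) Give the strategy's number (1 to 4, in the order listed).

4

Bob prefers columns that give Alice less. Compare IV with I: 4 < 7, -2 < 9, 2 < 7.
So I strictly dominates IV for Bob; IV is strictly dominated.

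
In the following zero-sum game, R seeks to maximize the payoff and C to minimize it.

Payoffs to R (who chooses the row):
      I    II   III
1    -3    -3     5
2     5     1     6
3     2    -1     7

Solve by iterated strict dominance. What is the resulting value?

1

Row 1 is strictly dominated by row 2 (5>-3, 1>-3, 6>5); eliminate 1.
Column III is strictly dominated by I for C (5<6, 2<7); eliminate III.
Column I is strictly dominated by II for C (1<5, -1<2); eliminate I.
Row 3 is strictly dominated by row 2 (1>-1); eliminate 3.
Only (2, II) remains, with payoff 1.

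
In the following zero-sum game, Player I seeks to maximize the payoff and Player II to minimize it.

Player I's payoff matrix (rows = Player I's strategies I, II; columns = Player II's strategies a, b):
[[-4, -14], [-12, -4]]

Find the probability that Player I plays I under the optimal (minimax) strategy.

Row minima are -14 and -12, so Player I's maximin is -12; column maxima are -4 and -4, so Player II's minimax is -4. These differ, so the equilibrium is in mixed strategies.
Let Player I play I with probability p. Player II is indifferent when −4p − 12(1−p) = −14p − 4(1−p), giving p = 4/9.

4/9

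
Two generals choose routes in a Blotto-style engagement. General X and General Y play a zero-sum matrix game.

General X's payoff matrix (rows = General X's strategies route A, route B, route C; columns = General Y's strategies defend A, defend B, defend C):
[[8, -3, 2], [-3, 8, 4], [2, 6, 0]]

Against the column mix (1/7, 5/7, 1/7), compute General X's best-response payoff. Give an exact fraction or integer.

41/7

route A: (8)·(1/7) + (-3)·(5/7) + (2)·(1/7) = -5/7.
route B: (-3)·(1/7) + (8)·(5/7) + (4)·(1/7) = 41/7.
route C: (2)·(1/7) + (6)·(5/7) + (0)·(1/7) = 32/7.
The best pure response is route B with expected payoff 41/7.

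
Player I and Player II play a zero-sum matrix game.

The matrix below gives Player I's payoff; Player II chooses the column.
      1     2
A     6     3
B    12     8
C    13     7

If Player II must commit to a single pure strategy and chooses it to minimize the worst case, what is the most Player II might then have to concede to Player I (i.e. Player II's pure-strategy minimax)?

The worst case (largest entry) in each column is 1: 13, 2: 8.
The best (smallest) of these is 8.

8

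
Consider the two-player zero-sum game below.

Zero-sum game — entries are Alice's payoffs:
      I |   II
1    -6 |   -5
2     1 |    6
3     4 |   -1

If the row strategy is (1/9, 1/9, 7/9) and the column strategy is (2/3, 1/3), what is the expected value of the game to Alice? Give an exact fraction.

Against (2/3, 1/3), each row's expected payoff is 1: -17/3; 2: 8/3; 3: 7/3.
Taking the (1/9, 1/9, 7/9)-weighted average: (1/9)·(-17/3) + (1/9)·(8/3) + (7/9)·(7/3) = 40/27.

40/27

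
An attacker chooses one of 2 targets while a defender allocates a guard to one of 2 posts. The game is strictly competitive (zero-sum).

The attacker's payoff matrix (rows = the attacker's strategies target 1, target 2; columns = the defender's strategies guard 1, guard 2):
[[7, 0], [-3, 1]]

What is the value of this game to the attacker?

7/11

Row minima are 0 and -3, so the attacker's maximin is 0; column maxima are 7 and 1, so the defender's minimax is 1. These differ, so the equilibrium is in mixed strategies.
Let the attacker play target 1 with probability p. The defender is indifferent when 7p − 3(1−p) = (1−p), giving p = 4/11.
Let the defender play guard 1 with probability q. The attacker is indifferent when 7q = −3q + (1−q), giving q = 1/11.
The value is 7·(1/11) + (0)·(10/11) = 7/11.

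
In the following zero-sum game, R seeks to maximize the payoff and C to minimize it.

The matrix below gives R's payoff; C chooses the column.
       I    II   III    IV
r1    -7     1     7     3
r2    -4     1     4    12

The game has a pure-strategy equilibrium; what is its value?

-4

Row minima: -7, -4 → R's maximin is -4.
Column maxima: -4, 1, 7, 12 → C's minimax is -4.
They coincide at (r2, I), so the value is -4.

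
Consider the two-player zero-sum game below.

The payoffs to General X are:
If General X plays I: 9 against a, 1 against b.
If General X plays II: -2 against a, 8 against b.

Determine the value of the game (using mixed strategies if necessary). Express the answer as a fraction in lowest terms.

37/9

Row minima are 1 and -2, so General X's maximin is 1; column maxima are 9 and 8, so General Y's minimax is 8. These differ, so the equilibrium is in mixed strategies.
Let General X play I with probability p. General Y is indifferent when 9p − 2(1−p) = p + 8(1−p), giving p = 5/9.
Let General Y play a with probability q. General X is indifferent when 9q + (1−q) = −2q + 8(1−q), giving q = 7/18.
The value is 9·(7/18) + (1)·(11/18) = 37/9.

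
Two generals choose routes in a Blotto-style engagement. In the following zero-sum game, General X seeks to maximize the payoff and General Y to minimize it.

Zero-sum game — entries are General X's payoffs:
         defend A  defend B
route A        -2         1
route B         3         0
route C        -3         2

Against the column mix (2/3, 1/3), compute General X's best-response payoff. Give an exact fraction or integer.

2

route A: (-2)·(2/3) + (1)·(1/3) = -1.
route B: (3)·(2/3) + (0)·(1/3) = 2.
route C: (-3)·(2/3) + (2)·(1/3) = -4/3.
The best pure response is route B with expected payoff 2.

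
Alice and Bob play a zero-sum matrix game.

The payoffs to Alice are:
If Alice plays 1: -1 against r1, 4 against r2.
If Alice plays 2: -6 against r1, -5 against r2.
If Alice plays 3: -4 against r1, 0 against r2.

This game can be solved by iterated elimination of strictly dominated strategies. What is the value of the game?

Column r2 is strictly dominated by r1 for Bob (-1<4, -6<-5, -4<0); eliminate r2.
Row 3 is strictly dominated by row 1 (-1>-4); eliminate 3.
Row 2 is strictly dominated by row 1 (-1>-6); eliminate 2.
Only (1, r1) remains, with payoff -1.

-1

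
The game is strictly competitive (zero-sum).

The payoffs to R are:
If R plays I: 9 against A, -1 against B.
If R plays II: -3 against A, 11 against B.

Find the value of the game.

Row minima are -1 and -3, so R's maximin is -1; column maxima are 9 and 11, so C's minimax is 9. These differ, so the equilibrium is in mixed strategies.
Let R play I with probability p. C is indifferent when 9p − 3(1−p) = −p + 11(1−p), giving p = 7/12.
Let C play A with probability q. R is indifferent when 9q − (1−q) = −3q + 11(1−q), giving q = 1/2.
The value is 9·(1/2) + (-1)·(1/2) = 4.

4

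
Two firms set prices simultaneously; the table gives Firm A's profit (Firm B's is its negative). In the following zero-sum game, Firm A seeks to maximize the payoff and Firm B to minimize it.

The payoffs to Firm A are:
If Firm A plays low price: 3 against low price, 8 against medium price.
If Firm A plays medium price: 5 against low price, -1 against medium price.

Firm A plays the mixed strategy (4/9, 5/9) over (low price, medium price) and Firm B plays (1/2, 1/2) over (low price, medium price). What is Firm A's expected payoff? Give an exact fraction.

Against (1/2, 1/2), each row's expected payoff is low price: 11/2; medium price: 2.
Taking the (4/9, 5/9)-weighted average: (4/9)·(11/2) + (5/9)·(2) = 32/9.

32/9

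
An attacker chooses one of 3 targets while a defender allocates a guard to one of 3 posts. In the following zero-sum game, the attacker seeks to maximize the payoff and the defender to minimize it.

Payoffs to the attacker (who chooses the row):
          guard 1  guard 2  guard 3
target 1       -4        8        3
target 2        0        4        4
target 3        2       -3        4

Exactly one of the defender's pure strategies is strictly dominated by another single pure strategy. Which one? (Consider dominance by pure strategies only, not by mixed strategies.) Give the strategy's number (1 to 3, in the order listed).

3

The defender prefers columns that give the attacker less. Compare guard 3 with guard 1: -4 < 3, 0 < 4, 2 < 4.
So guard 1 strictly dominates guard 3 for the defender; guard 3 is strictly dominated.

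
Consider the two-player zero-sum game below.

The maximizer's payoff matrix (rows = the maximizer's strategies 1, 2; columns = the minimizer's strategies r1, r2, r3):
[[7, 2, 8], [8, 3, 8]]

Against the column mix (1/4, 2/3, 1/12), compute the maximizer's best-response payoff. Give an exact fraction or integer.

1: (7)·(1/4) + (2)·(2/3) + (8)·(1/12) = 15/4.
2: (8)·(1/4) + (3)·(2/3) + (8)·(1/12) = 14/3.
The best pure response is 2 with expected payoff 14/3.

14/3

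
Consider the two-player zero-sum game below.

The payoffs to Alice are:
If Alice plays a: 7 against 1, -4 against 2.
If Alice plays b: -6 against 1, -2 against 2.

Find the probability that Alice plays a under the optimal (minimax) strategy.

Row minima are -4 and -6, so Alice's maximin is -4; column maxima are 7 and -2, so Bob's minimax is -2. These differ, so the equilibrium is in mixed strategies.
Let Alice play a with probability p. Bob is indifferent when 7p − 6(1−p) = −4p − 2(1−p), giving p = 4/15.

4/15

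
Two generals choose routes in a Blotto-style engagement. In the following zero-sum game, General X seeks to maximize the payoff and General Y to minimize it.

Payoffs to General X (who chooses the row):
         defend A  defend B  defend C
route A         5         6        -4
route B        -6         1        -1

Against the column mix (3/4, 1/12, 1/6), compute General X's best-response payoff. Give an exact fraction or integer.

43/12

route A: (5)·(3/4) + (6)·(1/12) + (-4)·(1/6) = 43/12.
route B: (-6)·(3/4) + (1)·(1/12) + (-1)·(1/6) = -55/12.
The best pure response is route A with expected payoff 43/12.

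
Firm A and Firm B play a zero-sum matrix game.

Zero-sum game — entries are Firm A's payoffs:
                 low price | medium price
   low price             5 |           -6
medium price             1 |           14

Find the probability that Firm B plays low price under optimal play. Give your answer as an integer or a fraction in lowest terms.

5/6

Row minima are -6 and 1, so Firm A's maximin is 1; column maxima are 5 and 14, so Firm B's minimax is 5. These differ, so the equilibrium is in mixed strategies.
Let Firm B play low price with probability q. Firm A is indifferent when 5q − 6(1−q) = q + 14(1−q), giving q = 5/6.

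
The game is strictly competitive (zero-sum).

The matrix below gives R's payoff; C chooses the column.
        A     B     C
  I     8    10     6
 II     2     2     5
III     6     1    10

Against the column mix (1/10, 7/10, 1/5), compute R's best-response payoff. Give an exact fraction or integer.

9

I: (8)·(1/10) + (10)·(7/10) + (6)·(1/5) = 9.
II: (2)·(1/10) + (2)·(7/10) + (5)·(1/5) = 13/5.
III: (6)·(1/10) + (1)·(7/10) + (10)·(1/5) = 33/10.
The best pure response is I with expected payoff 9.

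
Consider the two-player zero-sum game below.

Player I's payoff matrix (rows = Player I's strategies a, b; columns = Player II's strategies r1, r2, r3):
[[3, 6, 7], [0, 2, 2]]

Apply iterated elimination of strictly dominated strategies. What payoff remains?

3

Column r3 is strictly dominated by r1 for Player II (3<7, 0<2); eliminate r3.
Column r2 is strictly dominated by r1 for Player II (3<6, 0<2); eliminate r2.
Row b is strictly dominated by row a (3>0); eliminate b.
Only (a, r1) remains, with payoff 3.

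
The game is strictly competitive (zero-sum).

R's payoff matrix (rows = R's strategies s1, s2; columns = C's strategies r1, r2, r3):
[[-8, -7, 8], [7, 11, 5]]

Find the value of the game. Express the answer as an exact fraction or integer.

16/3

Column r2 is strictly dominated by r1 for C (it gives R more in every row).
The remaining 2×2 game on (s1, s2) × (r1, r3) has no saddle point. Let R play s1 with probability p; indifference gives −8p + 7(1−p) = 8p + 5(1−p), so p = 1/9.
Similarly C's optimal q on r1 is 1/6, and the value is -8·(1/6) + (8)·(5/6) = 16/3.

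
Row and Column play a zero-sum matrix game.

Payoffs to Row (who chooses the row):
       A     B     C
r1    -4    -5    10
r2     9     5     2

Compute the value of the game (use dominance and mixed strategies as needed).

10/3

Column A is strictly dominated by B for Column (it gives Row more in every row).
The remaining 2×2 game on (r1, r2) × (B, C) has no saddle point. Let Row play r1 with probability p; indifference gives −5p + 5(1−p) = 10p + 2(1−p), so p = 1/6.
Similarly Column's optimal q on B is 4/9, and the value is -5·(4/9) + (10)·(5/9) = 10/3.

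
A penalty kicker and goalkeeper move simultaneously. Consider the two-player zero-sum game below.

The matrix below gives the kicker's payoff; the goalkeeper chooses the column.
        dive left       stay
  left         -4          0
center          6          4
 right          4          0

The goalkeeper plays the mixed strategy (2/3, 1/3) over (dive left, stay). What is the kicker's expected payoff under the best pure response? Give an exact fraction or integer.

16/3

left: (-4)·(2/3) + (0)·(1/3) = -8/3.
center: (6)·(2/3) + (4)·(1/3) = 16/3.
right: (4)·(2/3) + (0)·(1/3) = 8/3.
The best pure response is center with expected payoff 16/3.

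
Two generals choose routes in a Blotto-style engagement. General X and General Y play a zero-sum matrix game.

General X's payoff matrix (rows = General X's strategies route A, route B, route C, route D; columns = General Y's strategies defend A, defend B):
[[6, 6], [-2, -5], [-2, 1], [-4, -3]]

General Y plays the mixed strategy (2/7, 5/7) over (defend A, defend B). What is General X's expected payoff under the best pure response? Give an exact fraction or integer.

route A: (6)·(2/7) + (6)·(5/7) = 6.
route B: (-2)·(2/7) + (-5)·(5/7) = -29/7.
route C: (-2)·(2/7) + (1)·(5/7) = 1/7.
route D: (-4)·(2/7) + (-3)·(5/7) = -23/7.
The best pure response is route A with expected payoff 6.

6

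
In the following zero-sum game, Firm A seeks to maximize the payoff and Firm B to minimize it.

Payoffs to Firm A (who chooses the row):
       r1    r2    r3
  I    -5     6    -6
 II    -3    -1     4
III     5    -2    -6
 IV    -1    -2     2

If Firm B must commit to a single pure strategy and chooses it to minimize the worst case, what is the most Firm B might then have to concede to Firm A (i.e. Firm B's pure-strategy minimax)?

4

The worst case (largest entry) in each column is r1: 5, r2: 6, r3: 4.
The best (smallest) of these is 4.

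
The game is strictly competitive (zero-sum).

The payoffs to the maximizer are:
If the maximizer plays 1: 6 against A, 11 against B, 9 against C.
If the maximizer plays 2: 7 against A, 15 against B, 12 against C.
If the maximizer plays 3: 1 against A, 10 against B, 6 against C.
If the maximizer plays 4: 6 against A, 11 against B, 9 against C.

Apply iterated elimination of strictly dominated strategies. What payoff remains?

Column B is strictly dominated by A for the minimizer (6<11, 7<15, 1<10, 6<11); eliminate B.
Column C is strictly dominated by A for the minimizer (6<9, 7<12, 1<6, 6<9); eliminate C.
Row 4 is strictly dominated by row 2 (7>6); eliminate 4.
Row 3 is strictly dominated by row 1 (6>1); eliminate 3.
Row 1 is strictly dominated by row 2 (7>6); eliminate 1.
Only (2, A) remains, with payoff 7.

7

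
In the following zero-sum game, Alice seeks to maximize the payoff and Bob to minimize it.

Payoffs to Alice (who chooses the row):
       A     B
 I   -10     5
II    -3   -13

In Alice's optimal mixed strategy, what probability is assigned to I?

2/5

Row minima are -10 and -13, so Alice's maximin is -10; column maxima are -3 and 5, so Bob's minimax is -3. These differ, so the equilibrium is in mixed strategies.
Let Alice play I with probability p. Bob is indifferent when −10p − 3(1−p) = 5p − 13(1−p), giving p = 2/5.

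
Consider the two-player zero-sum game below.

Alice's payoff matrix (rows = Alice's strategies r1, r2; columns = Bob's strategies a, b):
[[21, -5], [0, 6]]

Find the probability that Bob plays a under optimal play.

Row minima are -5 and 0, so Alice's maximin is 0; column maxima are 21 and 6, so Bob's minimax is 6. These differ, so the equilibrium is in mixed strategies.
Let Bob play a with probability q. Alice is indifferent when 21q − 5(1−q) = 6(1−q), giving q = 11/32.

11/32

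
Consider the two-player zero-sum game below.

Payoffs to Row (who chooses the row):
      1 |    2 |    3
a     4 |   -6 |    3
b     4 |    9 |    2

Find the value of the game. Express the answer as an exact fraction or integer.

39/16

Column 1 is strictly dominated by 3 for Column (it gives Row more in every row).
The remaining 2×2 game on (a, b) × (2, 3) has no saddle point. Let Row play a with probability p; indifference gives −6p + 9(1−p) = 3p + 2(1−p), so p = 7/16.
Similarly Column's optimal q on 2 is 1/16, and the value is -6·(1/16) + (3)·(15/16) = 39/16.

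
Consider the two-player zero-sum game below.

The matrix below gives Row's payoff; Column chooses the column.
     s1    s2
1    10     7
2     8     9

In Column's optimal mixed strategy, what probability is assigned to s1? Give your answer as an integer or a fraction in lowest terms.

1/2

Row minima are 7 and 8, so Row's maximin is 8; column maxima are 10 and 9, so Column's minimax is 9. These differ, so the equilibrium is in mixed strategies.
Let Column play s1 with probability q. Row is indifferent when 10q + 7(1−q) = 8q + 9(1−q), giving q = 1/2.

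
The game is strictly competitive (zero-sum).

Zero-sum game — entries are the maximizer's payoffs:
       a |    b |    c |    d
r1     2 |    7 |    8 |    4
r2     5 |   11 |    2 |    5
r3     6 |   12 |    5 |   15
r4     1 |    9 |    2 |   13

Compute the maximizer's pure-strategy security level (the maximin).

The worst-case payoff for each row is r1: 2, r2: 2, r3: 5, r4: 1.
The best of these is 5.

5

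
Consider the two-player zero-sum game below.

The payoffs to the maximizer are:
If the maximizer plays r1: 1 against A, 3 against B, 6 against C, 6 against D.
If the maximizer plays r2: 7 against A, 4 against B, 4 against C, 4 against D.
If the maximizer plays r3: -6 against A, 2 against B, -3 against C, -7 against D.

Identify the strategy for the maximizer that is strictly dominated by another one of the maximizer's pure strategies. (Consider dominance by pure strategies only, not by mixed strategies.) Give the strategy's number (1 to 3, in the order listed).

Compare r3 with r1: 1 > -6, 3 > 2, 6 > -3, 6 > -7.
So r1 strictly dominates r3 for the maximizer; r3 is strictly dominated.

3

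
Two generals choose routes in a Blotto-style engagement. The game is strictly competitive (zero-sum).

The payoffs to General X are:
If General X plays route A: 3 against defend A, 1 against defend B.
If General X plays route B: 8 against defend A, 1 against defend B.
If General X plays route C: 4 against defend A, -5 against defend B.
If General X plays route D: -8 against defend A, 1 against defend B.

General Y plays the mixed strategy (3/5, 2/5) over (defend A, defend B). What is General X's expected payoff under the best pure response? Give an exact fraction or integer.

route A: (3)·(3/5) + (1)·(2/5) = 11/5.
route B: (8)·(3/5) + (1)·(2/5) = 26/5.
route C: (4)·(3/5) + (-5)·(2/5) = 2/5.
route D: (-8)·(3/5) + (1)·(2/5) = -22/5.
The best pure response is route B with expected payoff 26/5.

26/5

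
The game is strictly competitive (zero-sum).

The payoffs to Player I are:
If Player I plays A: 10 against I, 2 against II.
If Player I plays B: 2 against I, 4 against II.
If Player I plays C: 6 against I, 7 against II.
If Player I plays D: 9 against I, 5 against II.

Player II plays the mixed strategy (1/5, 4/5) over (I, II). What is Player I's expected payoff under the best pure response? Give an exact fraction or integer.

34/5

A: (10)·(1/5) + (2)·(4/5) = 18/5.
B: (2)·(1/5) + (4)·(4/5) = 18/5.
C: (6)·(1/5) + (7)·(4/5) = 34/5.
D: (9)·(1/5) + (5)·(4/5) = 29/5.
The best pure response is C with expected payoff 34/5.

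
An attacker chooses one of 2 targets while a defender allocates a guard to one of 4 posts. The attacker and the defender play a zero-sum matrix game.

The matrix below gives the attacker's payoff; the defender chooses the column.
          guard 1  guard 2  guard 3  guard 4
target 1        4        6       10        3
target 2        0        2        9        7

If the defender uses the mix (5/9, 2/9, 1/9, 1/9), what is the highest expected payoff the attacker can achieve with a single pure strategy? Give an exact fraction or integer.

5

target 1: (4)·(5/9) + (6)·(2/9) + (10)·(1/9) + (3)·(1/9) = 5.
target 2: (0)·(5/9) + (2)·(2/9) + (9)·(1/9) + (7)·(1/9) = 20/9.
The best pure response is target 1 with expected payoff 5.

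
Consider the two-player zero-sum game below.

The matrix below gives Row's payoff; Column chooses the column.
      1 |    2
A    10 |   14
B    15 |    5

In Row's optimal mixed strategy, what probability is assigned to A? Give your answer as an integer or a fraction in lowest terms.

Row minima are 10 and 5, so Row's maximin is 10; column maxima are 15 and 14, so Column's minimax is 14. These differ, so the equilibrium is in mixed strategies.
Let Row play A with probability p. Column is indifferent when 10p + 15(1−p) = 14p + 5(1−p), giving p = 5/7.

5/7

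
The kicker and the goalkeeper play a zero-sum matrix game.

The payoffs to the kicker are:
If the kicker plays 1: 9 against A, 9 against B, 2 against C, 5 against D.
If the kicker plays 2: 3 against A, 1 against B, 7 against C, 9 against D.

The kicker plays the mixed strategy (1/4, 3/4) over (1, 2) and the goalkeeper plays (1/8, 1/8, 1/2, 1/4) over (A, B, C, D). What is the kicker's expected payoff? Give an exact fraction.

Against (1/8, 1/8, 1/2, 1/4), each row's expected payoff is 1: 9/2; 2: 25/4.
Taking the (1/4, 3/4)-weighted average: (1/4)·(9/2) + (3/4)·(25/4) = 93/16.

93/16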